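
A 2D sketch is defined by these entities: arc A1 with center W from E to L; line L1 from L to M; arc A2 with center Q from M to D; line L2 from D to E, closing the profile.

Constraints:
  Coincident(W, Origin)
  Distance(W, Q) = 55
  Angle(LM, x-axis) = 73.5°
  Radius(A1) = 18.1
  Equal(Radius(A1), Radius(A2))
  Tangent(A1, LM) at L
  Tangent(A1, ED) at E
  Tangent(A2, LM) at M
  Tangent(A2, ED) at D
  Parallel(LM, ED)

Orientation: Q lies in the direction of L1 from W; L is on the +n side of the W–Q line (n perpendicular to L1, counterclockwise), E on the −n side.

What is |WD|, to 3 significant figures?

57.9

The slot axis is L1's direction at 73.5°, so u = (cos 73.5°, sin 73.5°) = (0.284, 0.959) and n = (−sin 73.5°, cos 73.5°) = (-0.959, 0.284). W is at the origin and Q lies 55.0 along u from W, so Q = 55.0·u = (15.6, 52.7). Tangency of A1 to both parallel lines with radius 18.1 puts L and E at W ± 18.1·n: L = (-17.4, 5.14), E = (17.4, -5.14). Equal radii place M and D the same way about Q: M = Q + 18.1·n = (-1.73, 57.9), D = Q − 18.1·n = (33.0, 47.6). Then |WD| = |D − W| = 57.9.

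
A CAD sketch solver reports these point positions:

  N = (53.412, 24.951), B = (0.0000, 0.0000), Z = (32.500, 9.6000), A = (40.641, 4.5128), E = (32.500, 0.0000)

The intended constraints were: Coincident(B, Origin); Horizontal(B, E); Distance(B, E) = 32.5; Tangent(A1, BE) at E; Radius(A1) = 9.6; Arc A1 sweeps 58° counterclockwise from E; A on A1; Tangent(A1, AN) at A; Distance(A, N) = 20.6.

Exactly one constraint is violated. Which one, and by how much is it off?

Distance(A, N) = 20.6 — off by 3.50.

B = (0.00, 0.00) ✓; B.y = 0.00, E.y = 0.00 ✓; |BE| = 32.50 ✓; ∠(ZE, EB) = 90.00° ✓; |ZE| = 9.600 ✓; bearing(Z→A) − bearing(Z→E) = 58.00° ✓; |ZA| = 9.600 ✓; ∠(ZA, AN) = 90.00° ✓; |AN| = 24.10 ✗.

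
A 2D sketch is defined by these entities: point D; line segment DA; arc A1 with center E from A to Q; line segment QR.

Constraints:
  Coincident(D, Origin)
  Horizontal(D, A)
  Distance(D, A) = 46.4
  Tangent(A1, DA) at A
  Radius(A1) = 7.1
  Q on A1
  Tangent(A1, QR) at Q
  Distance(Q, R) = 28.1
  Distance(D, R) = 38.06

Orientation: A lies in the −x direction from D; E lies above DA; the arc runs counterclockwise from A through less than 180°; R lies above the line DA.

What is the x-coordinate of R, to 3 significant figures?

-26.1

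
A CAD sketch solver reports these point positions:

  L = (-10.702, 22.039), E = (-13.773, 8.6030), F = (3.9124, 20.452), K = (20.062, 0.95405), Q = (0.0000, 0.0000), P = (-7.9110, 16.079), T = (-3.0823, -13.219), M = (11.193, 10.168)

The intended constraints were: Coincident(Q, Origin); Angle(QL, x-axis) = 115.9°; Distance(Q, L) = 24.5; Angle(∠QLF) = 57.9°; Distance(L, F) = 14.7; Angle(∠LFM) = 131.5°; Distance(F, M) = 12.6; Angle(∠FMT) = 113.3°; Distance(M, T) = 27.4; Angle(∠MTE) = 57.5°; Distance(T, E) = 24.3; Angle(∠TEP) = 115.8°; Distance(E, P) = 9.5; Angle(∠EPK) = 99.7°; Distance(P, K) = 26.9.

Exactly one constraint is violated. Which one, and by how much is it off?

Distance(P, K) = 26.9 — off by 4.90.

Q = (0.00, 0.00) ✓; QL at 115.9° ✓; |QL| = 24.50 ✓; ∠QLF = 57.90° ✓; |LF| = 14.70 ✓; ∠LFM = 131.5° ✓; |FM| = 12.60 ✓; ∠FMT = 113.3° ✓; |MT| = 27.40 ✓; ∠MTE = 57.50° ✓; |TE| = 24.30 ✓; ∠TEP = 115.8° ✓; |EP| = 9.500 ✓; ∠EPK = 99.70° ✓; |PK| = 31.80 ✗.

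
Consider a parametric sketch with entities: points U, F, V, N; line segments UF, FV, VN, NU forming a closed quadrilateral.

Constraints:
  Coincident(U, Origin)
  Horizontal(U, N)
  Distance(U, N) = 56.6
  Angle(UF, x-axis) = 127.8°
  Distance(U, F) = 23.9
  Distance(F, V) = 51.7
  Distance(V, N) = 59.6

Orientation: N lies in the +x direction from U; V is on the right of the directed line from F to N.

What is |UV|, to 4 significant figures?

29.46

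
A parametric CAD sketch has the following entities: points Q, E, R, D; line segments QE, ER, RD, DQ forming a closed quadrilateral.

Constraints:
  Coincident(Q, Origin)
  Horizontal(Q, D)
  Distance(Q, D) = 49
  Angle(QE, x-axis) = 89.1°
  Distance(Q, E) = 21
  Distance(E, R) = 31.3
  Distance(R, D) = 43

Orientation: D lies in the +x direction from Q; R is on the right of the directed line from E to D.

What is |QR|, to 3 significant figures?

11.9

Checks: |ER| = 31.30 ✓; |RD| = 43.00 ✓.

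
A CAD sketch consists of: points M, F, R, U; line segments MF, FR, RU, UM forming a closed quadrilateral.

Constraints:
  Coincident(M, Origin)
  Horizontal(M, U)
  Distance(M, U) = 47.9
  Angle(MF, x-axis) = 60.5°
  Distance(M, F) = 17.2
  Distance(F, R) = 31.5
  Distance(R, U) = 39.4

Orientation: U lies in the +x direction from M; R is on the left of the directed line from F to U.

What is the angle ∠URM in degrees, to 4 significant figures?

65.49°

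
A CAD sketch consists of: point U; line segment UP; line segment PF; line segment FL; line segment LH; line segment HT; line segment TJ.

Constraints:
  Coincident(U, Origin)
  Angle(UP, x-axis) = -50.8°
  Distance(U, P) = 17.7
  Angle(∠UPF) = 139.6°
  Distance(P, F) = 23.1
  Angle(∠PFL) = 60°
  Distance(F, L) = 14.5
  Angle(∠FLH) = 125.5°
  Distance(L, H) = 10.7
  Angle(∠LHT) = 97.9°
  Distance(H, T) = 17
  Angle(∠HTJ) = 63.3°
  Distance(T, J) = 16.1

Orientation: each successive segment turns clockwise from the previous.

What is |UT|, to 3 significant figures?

20.6

U is at the origin; UP runs at -50.8° with length 17.7, so P = (11.2, -13.7). ∠UPF = 139.6° gives PF at -91.2° from the x-axis; with |PF| = 23.1, F = (10.7, -36.8). ∠PFL = 60.0° gives FL at 149° from the x-axis; with |FL| = 14.5, L = (-1.70, -29.3). ∠FLH = 125.5° gives LH at 94.3° from the x-axis; with |LH| = 10.7, H = (-2.50, -18.6). ∠LHT = 97.9° gives HT at 12.2° from the x-axis; with |HT| = 17.0, T = (14.1, -15.0). Then |UT| = |T − U| = 20.6.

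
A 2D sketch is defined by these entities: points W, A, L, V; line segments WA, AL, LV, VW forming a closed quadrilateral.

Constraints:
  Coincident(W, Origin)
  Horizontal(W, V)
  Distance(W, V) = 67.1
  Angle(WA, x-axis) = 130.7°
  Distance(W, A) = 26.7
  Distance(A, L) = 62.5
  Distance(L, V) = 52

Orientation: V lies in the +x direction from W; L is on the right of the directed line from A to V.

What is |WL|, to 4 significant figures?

35.80

W is at the origin; WV is horizontal with |WV| = 67.1 and V in +x, so V = (67.1, 0). WA runs at 130.7° with |WA| = 26.7, so A = (-17.41, 20.24). L is determined by |AL| = 62.5 and |LV| = 52.0 together: it lies at the intersection of circle(A, 62.5) and circle(V, 52.0). With |AV| = 86.90, the foot of the radical line on AV is 50.37 from A and the perpendicular offset is √(62.5² − 50.37²) = 37.00. Taking the right-of-AV solution: L = (22.95, -27.48).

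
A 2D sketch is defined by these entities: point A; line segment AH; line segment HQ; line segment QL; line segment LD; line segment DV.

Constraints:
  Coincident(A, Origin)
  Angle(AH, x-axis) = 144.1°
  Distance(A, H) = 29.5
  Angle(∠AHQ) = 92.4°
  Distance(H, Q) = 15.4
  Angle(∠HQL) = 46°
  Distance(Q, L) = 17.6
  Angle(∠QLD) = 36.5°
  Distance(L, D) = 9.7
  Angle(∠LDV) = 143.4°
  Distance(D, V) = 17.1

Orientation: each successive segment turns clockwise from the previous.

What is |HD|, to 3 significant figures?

5.38

A is at the origin; AH runs at 144.1° with length 29.5, so H = (-23.9, 17.3). ∠AHQ = 92.4° gives HQ at 56.5° from the x-axis; with |HQ| = 15.4, Q = (-15.4, 30.1). ∠HQL = 46.0° gives QL at -77.5° from the x-axis; with |QL| = 17.6, L = (-11.6, 13.0). ∠QLD = 36.5° gives LD at 139° from the x-axis; with |LD| = 9.7, D = (-18.9, 19.3). Then |HD| = |D − H| = 5.38.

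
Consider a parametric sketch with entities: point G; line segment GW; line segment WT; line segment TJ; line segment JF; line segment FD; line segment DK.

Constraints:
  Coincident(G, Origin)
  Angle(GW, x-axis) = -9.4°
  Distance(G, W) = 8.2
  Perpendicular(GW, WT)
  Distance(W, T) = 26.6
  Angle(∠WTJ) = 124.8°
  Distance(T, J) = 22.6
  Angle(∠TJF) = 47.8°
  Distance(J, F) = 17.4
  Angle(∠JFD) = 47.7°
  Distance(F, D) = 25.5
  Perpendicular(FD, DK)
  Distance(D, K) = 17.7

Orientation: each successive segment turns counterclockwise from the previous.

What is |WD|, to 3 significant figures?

41.7

∠TJF = 47.8° gives JF at -92.0° from the x-axis; with |JF| = 17.4, F = (-4.38, 23.3). ∠JFD = 47.7° gives FD at 40.3° from the x-axis; with |FD| = 25.5, D = (15.1, 39.8). Then |WD| = |D − W| = 41.7.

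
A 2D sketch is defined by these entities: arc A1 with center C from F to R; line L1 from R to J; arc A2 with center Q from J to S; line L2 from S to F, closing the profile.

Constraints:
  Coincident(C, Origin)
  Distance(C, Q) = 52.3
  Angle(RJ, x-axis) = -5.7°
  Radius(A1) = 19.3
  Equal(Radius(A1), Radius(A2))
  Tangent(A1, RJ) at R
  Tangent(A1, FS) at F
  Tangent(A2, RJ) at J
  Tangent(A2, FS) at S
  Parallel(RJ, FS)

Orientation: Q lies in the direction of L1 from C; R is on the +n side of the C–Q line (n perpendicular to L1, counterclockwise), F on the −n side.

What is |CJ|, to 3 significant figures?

55.7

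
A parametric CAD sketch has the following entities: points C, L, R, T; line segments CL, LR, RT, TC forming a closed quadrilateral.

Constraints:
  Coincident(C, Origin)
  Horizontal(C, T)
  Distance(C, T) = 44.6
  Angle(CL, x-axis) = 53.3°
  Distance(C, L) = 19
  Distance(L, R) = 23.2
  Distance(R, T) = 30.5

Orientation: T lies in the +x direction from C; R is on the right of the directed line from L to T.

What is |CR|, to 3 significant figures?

16.9

C is at the origin; C and T share the same y with |CT| = 44.6 and T in +x, so T = (44.6, 0). CL runs at 53.3° with |CL| = 19.0, so L = (11.4, 15.2). R is determined by |LR| = 23.2 and |RT| = 30.5 together: it lies at the intersection of circle(L, 23.2) and circle(T, 30.5). With |LT| = 36.6, the foot of the radical line on LT is 12.9 from L and the perpendicular offset is √(23.2² − 12.9²) = 19.3. Taking the right-of-LT solution: R = (15.1, -7.67).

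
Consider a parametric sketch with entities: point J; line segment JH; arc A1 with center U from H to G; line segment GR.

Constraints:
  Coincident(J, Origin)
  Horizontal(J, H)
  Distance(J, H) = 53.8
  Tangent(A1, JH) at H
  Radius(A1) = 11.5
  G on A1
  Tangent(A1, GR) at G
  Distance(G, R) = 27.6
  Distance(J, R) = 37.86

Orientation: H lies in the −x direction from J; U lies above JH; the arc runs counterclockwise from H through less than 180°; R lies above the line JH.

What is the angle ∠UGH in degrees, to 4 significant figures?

64.28°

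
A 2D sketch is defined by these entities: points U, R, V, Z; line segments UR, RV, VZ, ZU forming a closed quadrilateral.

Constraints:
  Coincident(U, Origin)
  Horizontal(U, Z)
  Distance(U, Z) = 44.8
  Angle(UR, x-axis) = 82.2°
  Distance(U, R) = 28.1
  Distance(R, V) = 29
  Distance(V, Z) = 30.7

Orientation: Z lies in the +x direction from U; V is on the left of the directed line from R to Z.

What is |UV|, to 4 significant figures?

43.30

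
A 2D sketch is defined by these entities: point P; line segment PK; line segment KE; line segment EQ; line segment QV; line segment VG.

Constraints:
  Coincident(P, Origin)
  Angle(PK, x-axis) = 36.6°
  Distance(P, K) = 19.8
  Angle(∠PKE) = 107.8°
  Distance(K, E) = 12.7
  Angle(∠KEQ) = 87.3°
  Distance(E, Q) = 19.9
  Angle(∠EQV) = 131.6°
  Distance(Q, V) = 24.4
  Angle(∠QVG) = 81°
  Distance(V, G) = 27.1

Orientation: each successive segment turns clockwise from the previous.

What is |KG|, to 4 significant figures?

23.81

∠EQV = 131.6° gives QV at -176.7° from the x-axis; with |QV| = 24.4, V = (-10.47, -12.61). ∠QVG = 81.0° gives VG at 84.30° from the x-axis; with |VG| = 27.1, G = (-7.779, 14.36). Then |KG| = |G − K| = 23.81.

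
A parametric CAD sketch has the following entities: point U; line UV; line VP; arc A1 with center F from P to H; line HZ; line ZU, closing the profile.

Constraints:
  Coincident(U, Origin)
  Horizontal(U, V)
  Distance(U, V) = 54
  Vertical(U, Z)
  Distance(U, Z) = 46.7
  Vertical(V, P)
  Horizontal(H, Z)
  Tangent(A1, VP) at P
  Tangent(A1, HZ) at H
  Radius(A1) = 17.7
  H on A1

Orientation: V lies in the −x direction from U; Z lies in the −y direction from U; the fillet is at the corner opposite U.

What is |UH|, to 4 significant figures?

59.15

U is at the origin; UV is horizontal with |UV| = 54.0 and V on the −x side, so V = (-54.00, 0.000). U and Z share the same x with |UZ| = 46.7 and Z on the −y side, so Z = (0.000, -46.70). The virtual corner opposite U is at (-54.00, -46.70). Since A1 is tangent to VP there, FP ⟂ VP and the tangent condition forces FH to be normal to HZ, with radius 17.7, so the center F sits 17.7 in from both sides at F = (-36.30, -29.00). That places the tangent points at P = (-54.00, -29.00) on VP and H = (-36.30, -46.70) on HZ. Then |UH| = |H − U| = 59.15.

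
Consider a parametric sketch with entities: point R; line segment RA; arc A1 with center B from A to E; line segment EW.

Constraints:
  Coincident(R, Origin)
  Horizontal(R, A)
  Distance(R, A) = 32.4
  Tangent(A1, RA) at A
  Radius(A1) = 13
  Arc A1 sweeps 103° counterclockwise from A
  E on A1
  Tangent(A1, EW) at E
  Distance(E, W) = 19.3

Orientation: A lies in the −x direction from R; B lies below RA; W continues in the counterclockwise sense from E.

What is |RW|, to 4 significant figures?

53.52

R is at the origin; RA is horizontal with |RA| = 32.4 and A on the −x side, so A = (-32.40, 0.000). Since A1 is tangent to RA there, BA ⟂ RA, so B = A + (0, -13) = (-32.40, -13.00). On A1, A sits at bearing 90° from B; a 103° counterclockwise sweep puts E at bearing 193°, so E = B + 13.0·(cos 193°, sin 193°) = (-45.07, -15.92). Since A1 is tangent to EW there, BE ⟂ EW, so EW runs along (−sin 193°, cos 193°); with |EW| = 19.3, W = (-40.73, -34.73). Then |RW| = |W − R| = 53.52.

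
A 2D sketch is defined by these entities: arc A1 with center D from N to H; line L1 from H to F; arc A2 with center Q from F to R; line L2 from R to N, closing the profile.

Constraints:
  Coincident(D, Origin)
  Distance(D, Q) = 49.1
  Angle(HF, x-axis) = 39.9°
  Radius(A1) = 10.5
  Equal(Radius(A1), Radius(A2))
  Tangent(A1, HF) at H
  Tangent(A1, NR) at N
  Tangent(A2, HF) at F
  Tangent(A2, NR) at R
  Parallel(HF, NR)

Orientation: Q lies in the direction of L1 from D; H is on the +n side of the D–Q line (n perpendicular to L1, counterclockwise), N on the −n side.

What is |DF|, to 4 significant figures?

50.21

Tangency of A1 to both parallel lines with radius 10.5 puts H and N at D ± 10.5·n: H = (-6.735, 8.055), N = (6.735, -8.055). Equal radii place F and R the same way about Q: F = Q + 10.5·n = (30.93, 39.55), R = Q − 10.5·n = (44.40, 23.44). Then |DF| = |F − D| = 50.21.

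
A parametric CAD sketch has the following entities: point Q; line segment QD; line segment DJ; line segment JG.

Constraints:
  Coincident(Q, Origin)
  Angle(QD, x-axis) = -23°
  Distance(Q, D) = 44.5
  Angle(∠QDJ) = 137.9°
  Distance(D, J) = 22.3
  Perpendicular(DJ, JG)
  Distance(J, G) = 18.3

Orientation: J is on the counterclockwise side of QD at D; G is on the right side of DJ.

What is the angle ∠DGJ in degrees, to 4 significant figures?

50.63°

Q is at the origin; QD runs at -23.0° with length 44.5, so D = 44.5·(cos -23.0°, sin -23.0°) = (40.96, -17.39). ∠QDJ = 137.9°, so DJ runs at -23.0° + (180° − 137.9°) = 19.10° from the x-axis; with |DJ| = 22.3, J = D + 22.3·(cos 19.10°, sin 19.10°) = (62.03, -10.09). DJ is perpendicular to JG; with |JG| = 18.3 on the right of DJ, G = J + 18.3·(0.3272, -0.9449) = (68.02, -27.38). Then cos ∠DGJ = GD·GJ / (|GD||GJ|), giving 50.63°.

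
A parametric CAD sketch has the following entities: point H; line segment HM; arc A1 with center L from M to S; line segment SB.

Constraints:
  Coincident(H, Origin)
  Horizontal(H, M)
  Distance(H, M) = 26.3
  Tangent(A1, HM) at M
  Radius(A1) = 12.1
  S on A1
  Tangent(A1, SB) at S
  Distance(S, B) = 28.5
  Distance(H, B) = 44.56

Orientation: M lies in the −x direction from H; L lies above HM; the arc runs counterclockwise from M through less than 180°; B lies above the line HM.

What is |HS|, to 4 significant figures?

19.29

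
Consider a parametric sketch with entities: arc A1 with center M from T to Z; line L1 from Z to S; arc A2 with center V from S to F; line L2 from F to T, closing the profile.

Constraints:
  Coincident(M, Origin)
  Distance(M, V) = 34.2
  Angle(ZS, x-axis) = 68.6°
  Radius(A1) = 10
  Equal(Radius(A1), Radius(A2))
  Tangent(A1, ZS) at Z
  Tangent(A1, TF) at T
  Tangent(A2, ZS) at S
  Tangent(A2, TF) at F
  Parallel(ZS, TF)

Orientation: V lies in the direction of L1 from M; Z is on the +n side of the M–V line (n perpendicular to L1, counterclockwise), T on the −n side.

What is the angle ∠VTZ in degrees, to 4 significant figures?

73.70°

The slot axis is L1's direction at 68.6°, so u = (cos 68.6°, sin 68.6°) = (0.3649, 0.9311) and n = (−sin 68.6°, cos 68.6°) = (-0.9311, 0.3649). M is at the origin and V lies 34.2 along u from M, so V = 34.2·u = (12.48, 31.84). Tangency of A1 to both parallel lines with radius 10.0 puts Z and T at M ± 10.0·n: Z = (-9.311, 3.649), T = (9.311, -3.649). Then cos ∠VTZ = TV·TZ / (|TV||TZ|), giving 73.70°.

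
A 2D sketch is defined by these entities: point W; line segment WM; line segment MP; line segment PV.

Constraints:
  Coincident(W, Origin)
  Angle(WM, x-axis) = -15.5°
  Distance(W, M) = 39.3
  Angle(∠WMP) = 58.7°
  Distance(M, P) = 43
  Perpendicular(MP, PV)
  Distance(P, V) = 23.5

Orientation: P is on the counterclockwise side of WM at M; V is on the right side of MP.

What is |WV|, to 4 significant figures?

61.39

W is at the origin; WM runs at -15.5° with length 39.3, so M = 39.3·(cos -15.5°, sin -15.5°) = (37.87, -10.50). ∠WMP = 58.7°, so MP runs at -15.5° + (180° − 58.7°) = 105.8° from the x-axis; with |MP| = 43.0, P = M + 43.0·(cos 105.8°, sin 105.8°) = (26.16, 30.87). MP ⟂ PV; with |PV| = 23.5 on the right of MP, V = P + 23.5·(0.9622, 0.2723) = (48.77, 37.27). Then |WV| = |V − W| = 61.39.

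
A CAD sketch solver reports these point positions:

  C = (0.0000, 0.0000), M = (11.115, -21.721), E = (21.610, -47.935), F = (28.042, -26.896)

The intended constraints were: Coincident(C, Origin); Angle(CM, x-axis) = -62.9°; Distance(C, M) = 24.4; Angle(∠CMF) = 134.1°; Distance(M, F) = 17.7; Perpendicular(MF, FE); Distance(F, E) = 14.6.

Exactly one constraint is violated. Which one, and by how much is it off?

Distance(F, E) = 14.6 — off by 7.40.

C = (0.00, 0.00) ✓; CM at -62.90° ✓; |CM| = 24.40 ✓; ∠CMF = 134.1° ✓; |MF| = 17.70 ✓; ∠(MF, FE) = 90.00° ✓; |FE| = 22.00 ✗.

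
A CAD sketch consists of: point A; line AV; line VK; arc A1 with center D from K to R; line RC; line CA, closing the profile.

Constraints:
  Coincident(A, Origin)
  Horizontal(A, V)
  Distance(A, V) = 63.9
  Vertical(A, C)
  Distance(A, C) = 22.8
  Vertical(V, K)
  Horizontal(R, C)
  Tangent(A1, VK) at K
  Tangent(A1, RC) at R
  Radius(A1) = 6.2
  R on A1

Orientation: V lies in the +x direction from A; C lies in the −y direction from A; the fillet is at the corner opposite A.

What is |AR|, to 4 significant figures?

62.04

A is at the origin; A and V share the same y with |AV| = 63.9 and V on the +x side, so V = (63.90, 0.000). AC is vertical with |AC| = 22.8 and C on the −y side, so C = (0.000, -22.80). The virtual corner opposite A is at (63.90, -22.80). Tangency of A1 to VK means the radius DK is perpendicular to VK and since A1 is tangent to RC there, DR ⟂ RC, with radius 6.2, so the center D sits 6.2 in from both sides at D = (57.70, -16.60). That places the tangent points at K = (63.90, -16.60) on VK and R = (57.70, -22.80) on RC. Then |AR| = |R − A| = 62.04.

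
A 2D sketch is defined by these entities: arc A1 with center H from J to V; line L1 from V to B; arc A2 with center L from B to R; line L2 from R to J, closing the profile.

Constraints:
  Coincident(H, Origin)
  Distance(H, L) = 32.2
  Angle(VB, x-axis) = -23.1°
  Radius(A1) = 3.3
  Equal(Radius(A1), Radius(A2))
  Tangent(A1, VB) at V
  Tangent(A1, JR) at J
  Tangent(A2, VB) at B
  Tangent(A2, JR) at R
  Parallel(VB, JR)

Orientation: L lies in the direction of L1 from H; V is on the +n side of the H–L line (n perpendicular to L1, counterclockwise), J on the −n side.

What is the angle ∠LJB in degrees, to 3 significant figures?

5.73°

The slot axis is L1's direction at -23.1°, so u = (cos -23.1°, sin -23.1°) = (0.920, -0.392) and n = (−sin -23.1°, cos -23.1°) = (0.392, 0.920). H is at the origin and L lies 32.2 along u from H, so L = 32.2·u = (29.6, -12.6). Tangency of A1 to both parallel lines with radius 3.3 puts V and J at H ± 3.3·n: V = (1.29, 3.04), J = (-1.29, -3.04). Equal radii place B and R the same way about L: B = L + 3.3·n = (30.9, -9.60), R = L − 3.3·n = (28.3, -15.7). Then cos ∠LJB = JL·JB / (|JL||JB|), giving 5.73°.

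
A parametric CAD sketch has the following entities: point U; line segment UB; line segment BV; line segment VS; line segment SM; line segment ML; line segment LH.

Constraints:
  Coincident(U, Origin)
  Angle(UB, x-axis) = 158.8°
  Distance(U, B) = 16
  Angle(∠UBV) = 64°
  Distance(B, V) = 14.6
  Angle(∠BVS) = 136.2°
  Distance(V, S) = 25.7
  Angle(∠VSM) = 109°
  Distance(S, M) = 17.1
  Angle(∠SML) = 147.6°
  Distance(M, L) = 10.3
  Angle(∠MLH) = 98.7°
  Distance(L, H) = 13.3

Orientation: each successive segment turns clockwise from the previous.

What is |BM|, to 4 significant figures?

42.24

U is at the origin; UB runs at 158.8° with length 16.0, so B = (-14.92, 5.786). ∠UBV = 64.0° gives BV at 42.80° from the x-axis; with |BV| = 14.6, V = (-4.205, 15.71). ∠BVS = 136.2° gives VS at -1.000° from the x-axis; with |VS| = 25.7, S = (21.49, 15.26). ∠VSM = 109.0° gives SM at -72.00° from the x-axis; with |SM| = 17.1, M = (26.78, -1.006). Then |BM| = |M − B| = 42.24.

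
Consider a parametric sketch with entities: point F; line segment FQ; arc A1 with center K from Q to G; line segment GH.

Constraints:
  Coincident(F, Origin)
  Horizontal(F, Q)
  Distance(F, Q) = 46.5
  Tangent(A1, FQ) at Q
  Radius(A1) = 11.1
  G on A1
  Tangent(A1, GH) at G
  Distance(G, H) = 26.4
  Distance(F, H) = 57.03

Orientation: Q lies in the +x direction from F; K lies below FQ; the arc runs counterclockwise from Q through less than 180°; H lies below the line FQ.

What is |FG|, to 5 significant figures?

38.129

Checks: F.y = 0.00, Q.y = 0.00 ✓; |KG| = 11.10 ✓; ∠(KG, GH) = 90.00° ✓; |GH| = 26.40 ✓; |FH| = 57.03 ✓.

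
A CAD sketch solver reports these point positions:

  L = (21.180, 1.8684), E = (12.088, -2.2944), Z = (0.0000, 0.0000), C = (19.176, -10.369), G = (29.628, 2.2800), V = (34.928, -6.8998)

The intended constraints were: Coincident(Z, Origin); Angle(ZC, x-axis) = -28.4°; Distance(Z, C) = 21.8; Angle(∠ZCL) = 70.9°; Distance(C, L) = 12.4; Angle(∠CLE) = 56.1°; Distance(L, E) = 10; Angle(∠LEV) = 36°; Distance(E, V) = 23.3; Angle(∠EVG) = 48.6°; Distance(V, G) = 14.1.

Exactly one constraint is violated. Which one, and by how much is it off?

Distance(V, G) = 14.1 — off by 3.50.

Z = (0.00, 0.00) ✓; ZC at -28.40° ✓; |ZC| = 21.80 ✓; ∠ZCL = 70.90° ✓; |CL| = 12.40 ✓; ∠CLE = 56.10° ✓; |LE| = 10.00 ✓; ∠LEV = 36.00° ✓; |EV| = 23.30 ✓; ∠EVG = 48.60° ✓; |VG| = 10.60 ✗.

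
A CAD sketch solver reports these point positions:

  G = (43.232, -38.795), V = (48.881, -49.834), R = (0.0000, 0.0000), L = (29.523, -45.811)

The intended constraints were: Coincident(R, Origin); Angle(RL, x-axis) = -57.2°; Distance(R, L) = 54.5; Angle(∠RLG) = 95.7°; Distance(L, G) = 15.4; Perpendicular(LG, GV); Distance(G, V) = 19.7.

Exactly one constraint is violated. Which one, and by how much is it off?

Distance(G, V) = 19.7 — off by 7.30.

R = (0.00, 0.00) ✓; RL at -57.20° ✓; |RL| = 54.50 ✓; ∠RLG = 95.70° ✓; |LG| = 15.40 ✓; ∠(LG, GV) = 90.00° ✓; |GV| = 12.40 ✗.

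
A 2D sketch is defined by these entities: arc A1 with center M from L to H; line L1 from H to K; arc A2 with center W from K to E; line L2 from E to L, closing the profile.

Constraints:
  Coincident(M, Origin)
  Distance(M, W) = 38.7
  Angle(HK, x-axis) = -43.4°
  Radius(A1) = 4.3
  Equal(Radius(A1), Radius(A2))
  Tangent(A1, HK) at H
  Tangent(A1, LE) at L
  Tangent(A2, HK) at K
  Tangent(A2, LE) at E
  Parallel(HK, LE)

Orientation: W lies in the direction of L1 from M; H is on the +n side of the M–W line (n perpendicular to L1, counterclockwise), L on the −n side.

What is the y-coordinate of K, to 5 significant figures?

-23.466

Tangency of A1 to both parallel lines with radius 4.3 puts H and L at M ± 4.3·n: H = (2.9545, 3.1243), L = (-2.9545, -3.1243). Equal radii place K and E the same way about W: K = W + 4.3·n = (31.073, -23.466), E = W − 4.3·n = (25.164, -29.715). So K.y = -23.466.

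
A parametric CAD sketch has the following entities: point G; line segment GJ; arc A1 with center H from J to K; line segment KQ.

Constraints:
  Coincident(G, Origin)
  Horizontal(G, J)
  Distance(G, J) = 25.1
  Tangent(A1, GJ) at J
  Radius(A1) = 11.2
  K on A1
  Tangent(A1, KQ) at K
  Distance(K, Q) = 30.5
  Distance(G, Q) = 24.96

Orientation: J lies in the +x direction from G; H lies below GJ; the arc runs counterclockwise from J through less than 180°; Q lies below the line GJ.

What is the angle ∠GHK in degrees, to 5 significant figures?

21.535°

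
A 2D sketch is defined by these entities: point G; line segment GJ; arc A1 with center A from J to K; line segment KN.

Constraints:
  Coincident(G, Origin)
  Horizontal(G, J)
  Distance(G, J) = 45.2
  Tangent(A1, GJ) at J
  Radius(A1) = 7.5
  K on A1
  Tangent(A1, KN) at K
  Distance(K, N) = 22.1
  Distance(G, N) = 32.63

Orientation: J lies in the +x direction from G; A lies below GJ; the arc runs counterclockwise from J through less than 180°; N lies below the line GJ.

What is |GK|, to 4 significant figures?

39.42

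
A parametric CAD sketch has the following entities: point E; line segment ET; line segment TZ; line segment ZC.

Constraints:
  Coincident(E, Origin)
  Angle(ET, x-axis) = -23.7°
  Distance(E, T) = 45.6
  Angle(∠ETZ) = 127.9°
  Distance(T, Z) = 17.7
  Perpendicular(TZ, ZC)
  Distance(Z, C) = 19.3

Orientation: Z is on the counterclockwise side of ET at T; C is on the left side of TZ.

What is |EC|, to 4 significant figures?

48.66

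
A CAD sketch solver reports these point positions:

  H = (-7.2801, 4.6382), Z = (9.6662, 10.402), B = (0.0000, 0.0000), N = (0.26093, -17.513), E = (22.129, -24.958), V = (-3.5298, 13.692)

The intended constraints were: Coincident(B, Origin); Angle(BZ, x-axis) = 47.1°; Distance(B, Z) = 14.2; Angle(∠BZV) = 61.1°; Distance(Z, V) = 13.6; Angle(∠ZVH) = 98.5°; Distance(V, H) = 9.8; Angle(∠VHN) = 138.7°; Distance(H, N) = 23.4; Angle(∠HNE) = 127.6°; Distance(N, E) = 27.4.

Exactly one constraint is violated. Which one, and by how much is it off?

Distance(N, E) = 27.4 — off by 4.30.

B = (0.00, 0.00) ✓; BZ at 47.10° ✓; |BZ| = 14.20 ✓; ∠BZV = 61.10° ✓; |ZV| = 13.60 ✓; ∠ZVH = 98.50° ✓; |VH| = 9.800 ✓; ∠VHN = 138.7° ✓; |HN| = 23.40 ✓; ∠HNE = 127.6° ✓; |NE| = 23.10 ✗.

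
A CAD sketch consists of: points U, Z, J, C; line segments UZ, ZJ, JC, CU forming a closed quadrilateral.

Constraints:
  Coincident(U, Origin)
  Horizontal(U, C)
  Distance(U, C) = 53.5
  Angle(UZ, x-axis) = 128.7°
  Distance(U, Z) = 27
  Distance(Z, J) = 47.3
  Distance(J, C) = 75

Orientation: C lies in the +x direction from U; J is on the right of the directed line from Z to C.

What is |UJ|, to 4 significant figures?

31.13

U is at the origin; UC is horizontal with |UC| = 53.5 and C in +x, so C = (53.5, 0). UZ runs at 128.7° with |UZ| = 27.0, so Z = (-16.88, 21.07). J is determined by |ZJ| = 47.3 and |JC| = 75.0 together: it lies at the intersection of circle(Z, 47.3) and circle(C, 75.0). With |ZC| = 73.47, the foot of the radical line on ZC is 13.68 from Z and the perpendicular offset is √(47.3² − 13.68²) = 45.28. Taking the right-of-ZC solution: J = (-16.76, -26.23).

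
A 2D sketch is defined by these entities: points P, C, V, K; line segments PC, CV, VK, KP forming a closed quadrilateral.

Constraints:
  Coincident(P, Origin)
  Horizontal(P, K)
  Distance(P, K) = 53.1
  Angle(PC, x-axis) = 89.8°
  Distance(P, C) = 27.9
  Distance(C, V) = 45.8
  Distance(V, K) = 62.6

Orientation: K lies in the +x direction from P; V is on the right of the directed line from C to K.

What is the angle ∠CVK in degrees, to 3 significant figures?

64.9°

Checks: |CV| = 45.80 ✓; |VK| = 62.60 ✓.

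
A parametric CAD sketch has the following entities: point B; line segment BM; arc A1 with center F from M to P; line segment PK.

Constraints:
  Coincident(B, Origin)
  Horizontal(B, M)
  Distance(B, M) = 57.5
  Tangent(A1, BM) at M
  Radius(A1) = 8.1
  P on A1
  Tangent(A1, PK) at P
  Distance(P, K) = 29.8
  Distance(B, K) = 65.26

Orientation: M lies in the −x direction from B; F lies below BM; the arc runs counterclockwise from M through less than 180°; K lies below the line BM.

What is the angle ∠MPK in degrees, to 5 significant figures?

122.86°

B is at the origin; B and M share the same y with |BM| = 57.5 and M on the −x side, so M = (-57.500, 0.0000). The tangent condition forces FM to be normal to BM, so F = M + (0, -8.1) = (-57.500, -8.1000). Since FP ⟂ PK (tangency), |FK| = √(8.1² + 29.8²) = 30.881 regardless of where P sits on A1. So K lies on both circle(B, 65.26) and circle(F, 30.881); the below-BM intersection is K = (-52.625, -38.594). P is the foot of the tangent from K: P = (-64.883, -11.432).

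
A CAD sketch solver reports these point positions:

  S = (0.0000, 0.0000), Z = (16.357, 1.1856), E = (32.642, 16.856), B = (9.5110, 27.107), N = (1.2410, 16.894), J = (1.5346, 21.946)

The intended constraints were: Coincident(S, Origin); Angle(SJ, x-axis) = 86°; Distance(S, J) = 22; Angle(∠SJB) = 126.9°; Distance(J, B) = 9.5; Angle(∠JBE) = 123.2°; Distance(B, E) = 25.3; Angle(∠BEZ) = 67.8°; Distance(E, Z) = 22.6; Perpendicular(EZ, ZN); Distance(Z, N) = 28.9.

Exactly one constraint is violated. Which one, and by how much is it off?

Distance(Z, N) = 28.9 — off by 7.10.

S = (0.00, 0.00) ✓; SJ at 86.00° ✓; |SJ| = 22.00 ✓; ∠SJB = 126.9° ✓; |JB| = 9.500 ✓; ∠JBE = 123.2° ✓; |BE| = 25.30 ✓; ∠BEZ = 67.80° ✓; |EZ| = 22.60 ✓; ∠(EZ, ZN) = 90.00° ✓; |ZN| = 21.80 ✗.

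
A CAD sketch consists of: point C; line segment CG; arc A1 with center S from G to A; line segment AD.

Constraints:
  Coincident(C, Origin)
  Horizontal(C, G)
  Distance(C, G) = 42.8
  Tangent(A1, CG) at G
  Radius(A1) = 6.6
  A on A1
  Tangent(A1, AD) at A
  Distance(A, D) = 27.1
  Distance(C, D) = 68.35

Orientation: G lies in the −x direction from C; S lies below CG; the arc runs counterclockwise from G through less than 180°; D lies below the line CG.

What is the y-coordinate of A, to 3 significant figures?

-2.89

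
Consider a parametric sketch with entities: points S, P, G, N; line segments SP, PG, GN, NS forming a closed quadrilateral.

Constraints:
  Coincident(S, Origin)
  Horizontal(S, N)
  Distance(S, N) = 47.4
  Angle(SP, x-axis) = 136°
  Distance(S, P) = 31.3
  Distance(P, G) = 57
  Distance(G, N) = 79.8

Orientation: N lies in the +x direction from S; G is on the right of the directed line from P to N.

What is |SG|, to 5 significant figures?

42.744

S is at the origin; SN is horizontal with |SN| = 47.4 and N in +x, so N = (47.4, 0). SP runs at 136.0° with |SP| = 31.3, so P = (-22.515, 21.743). G is determined by |PG| = 57.0 and |GN| = 79.8 together: it lies at the intersection of circle(P, 57.0) and circle(N, 79.8). With |PN| = 73.218, the foot of the radical line on PN is 15.309 from P and the perpendicular offset is √(57.0² − 15.309²) = 54.906. Taking the right-of-PN solution: G = (-24.201, -35.232).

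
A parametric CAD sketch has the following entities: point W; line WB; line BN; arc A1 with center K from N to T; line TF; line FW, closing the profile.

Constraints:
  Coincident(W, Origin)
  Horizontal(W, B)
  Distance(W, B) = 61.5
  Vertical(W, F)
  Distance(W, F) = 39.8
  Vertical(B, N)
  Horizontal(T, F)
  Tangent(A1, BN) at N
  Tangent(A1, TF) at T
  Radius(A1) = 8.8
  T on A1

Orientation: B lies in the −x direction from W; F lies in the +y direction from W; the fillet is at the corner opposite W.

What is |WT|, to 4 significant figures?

66.04

W is at the origin; WB is horizontal with |WB| = 61.5 and B on the −x side, so B = (-61.50, 0.000). W and F share the same x with |WF| = 39.8 and F on the +y side, so F = (0.000, 39.80). The virtual corner opposite W is at (-61.50, 39.80). A1 meets BN tangentially, so KN is at right angles to BN and the tangent condition forces KT to be normal to TF, with radius 8.8, so the center K sits 8.8 in from both sides at K = (-52.70, 31.00). That places the tangent points at N = (-61.50, 31.00) on BN and T = (-52.70, 39.80) on TF. Then |WT| = |T − W| = 66.04.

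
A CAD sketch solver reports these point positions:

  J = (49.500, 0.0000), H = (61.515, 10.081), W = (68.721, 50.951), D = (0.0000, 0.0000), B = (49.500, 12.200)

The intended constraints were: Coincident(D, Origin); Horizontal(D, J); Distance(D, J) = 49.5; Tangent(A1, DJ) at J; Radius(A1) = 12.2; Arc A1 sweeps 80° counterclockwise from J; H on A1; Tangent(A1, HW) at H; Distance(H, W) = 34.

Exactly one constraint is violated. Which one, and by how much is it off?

Distance(H, W) = 34 — off by 7.50.

D = (0.00, 0.00) ✓; D.y = 0.00, J.y = 0.00 ✓; |DJ| = 49.50 ✓; ∠(BJ, JD) = 90.00° ✓; |BJ| = 12.20 ✓; bearing(B→H) − bearing(B→J) = 80.00° ✓; |BH| = 12.20 ✓; ∠(BH, HW) = 90.00° ✓; |HW| = 41.50 ✗.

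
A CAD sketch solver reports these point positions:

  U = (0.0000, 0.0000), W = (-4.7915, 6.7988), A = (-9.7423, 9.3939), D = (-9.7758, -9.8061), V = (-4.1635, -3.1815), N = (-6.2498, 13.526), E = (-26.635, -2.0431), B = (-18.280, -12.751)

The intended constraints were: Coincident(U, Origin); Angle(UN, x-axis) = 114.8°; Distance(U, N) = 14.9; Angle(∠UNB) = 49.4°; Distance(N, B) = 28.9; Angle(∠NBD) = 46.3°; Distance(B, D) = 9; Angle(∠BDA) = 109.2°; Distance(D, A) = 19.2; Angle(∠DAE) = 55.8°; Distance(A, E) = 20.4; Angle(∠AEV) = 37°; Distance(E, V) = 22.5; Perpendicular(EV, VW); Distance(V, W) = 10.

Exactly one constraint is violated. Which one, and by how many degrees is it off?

Perpendicular(EV, VW) — off by 6.50°.

U = (0.00, 0.00) ✓; UN at 114.8° ✓; |UN| = 14.90 ✓; ∠UNB = 49.40° ✓; |NB| = 28.90 ✓; ∠NBD = 46.30° ✓; |BD| = 9.000 ✓; ∠BDA = 109.2° ✓; |DA| = 19.20 ✓; ∠DAE = 55.80° ✓; |AE| = 20.40 ✓; ∠AEV = 37.00° ✓; |EV| = 22.50 ✓; ∠(EV, VW) = 96.50° ✗; |VW| = 10.00 ✓.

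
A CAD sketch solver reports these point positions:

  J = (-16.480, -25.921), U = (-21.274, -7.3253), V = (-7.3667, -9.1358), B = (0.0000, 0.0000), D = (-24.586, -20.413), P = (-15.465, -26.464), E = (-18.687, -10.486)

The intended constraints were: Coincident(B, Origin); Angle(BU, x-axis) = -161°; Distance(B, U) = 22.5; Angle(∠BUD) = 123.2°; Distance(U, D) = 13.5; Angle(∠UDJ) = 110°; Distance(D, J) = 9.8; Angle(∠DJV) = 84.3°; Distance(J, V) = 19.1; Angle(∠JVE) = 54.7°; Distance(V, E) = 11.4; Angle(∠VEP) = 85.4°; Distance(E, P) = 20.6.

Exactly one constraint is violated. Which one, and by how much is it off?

Distance(E, P) = 20.6 — off by 4.30.

B = (0.00, 0.00) ✓; BU at -161.0° ✓; |BU| = 22.50 ✓; ∠BUD = 123.2° ✓; |UD| = 13.50 ✓; ∠UDJ = 110.0° ✓; |DJ| = 9.800 ✓; ∠DJV = 84.30° ✓; |JV| = 19.10 ✓; ∠JVE = 54.70° ✓; |VE| = 11.40 ✓; ∠VEP = 85.40° ✓; |EP| = 16.30 ✗.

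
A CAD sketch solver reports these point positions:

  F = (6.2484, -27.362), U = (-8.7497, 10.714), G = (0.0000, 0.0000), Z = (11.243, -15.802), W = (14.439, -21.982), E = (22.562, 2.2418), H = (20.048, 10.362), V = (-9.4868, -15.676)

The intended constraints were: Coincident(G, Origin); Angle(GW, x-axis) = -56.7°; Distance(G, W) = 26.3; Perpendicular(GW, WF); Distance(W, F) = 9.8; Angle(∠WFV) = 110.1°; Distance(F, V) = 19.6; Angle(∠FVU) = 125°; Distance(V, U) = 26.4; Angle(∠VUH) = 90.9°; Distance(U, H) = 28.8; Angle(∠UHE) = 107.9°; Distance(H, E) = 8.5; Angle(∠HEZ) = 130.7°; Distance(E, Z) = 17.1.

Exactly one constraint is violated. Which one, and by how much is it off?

Distance(E, Z) = 17.1 — off by 4.20.

G = (0.00, 0.00) ✓; GW at -56.70° ✓; |GW| = 26.30 ✓; ∠(GW, WF) = 90.00° ✓; |WF| = 9.800 ✓; ∠WFV = 110.1° ✓; |FV| = 19.60 ✓; ∠FVU = 125.0° ✓; |VU| = 26.40 ✓; ∠VUH = 90.90° ✓; |UH| = 28.80 ✓; ∠UHE = 107.9° ✓; |HE| = 8.500 ✓; ∠HEZ = 130.7° ✓; |EZ| = 21.30 ✗.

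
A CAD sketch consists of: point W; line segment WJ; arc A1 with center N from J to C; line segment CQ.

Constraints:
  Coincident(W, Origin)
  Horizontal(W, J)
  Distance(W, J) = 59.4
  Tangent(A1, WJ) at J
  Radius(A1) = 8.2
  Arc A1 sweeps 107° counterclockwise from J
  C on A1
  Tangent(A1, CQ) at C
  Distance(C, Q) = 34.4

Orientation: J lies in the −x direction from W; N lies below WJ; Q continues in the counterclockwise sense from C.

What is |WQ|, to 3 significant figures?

71.8

W is at the origin; WJ is horizontal with |WJ| = 59.4 and J on the −x side, so J = (-59.4, 0.00). Since A1 is tangent to WJ there, NJ ⟂ WJ, so N = J + (0, -8.2) = (-59.4, -8.20). On A1, J sits at bearing 90° from N; a 107° counterclockwise sweep puts C at bearing 197°, so C = N + 8.2·(cos 197°, sin 197°) = (-67.2, -10.6). The tangent condition forces NC to be normal to CQ, so CQ runs along (−sin 197°, cos 197°); with |CQ| = 34.4, Q = (-57.2, -43.5). Then |WQ| = |Q − W| = 71.8.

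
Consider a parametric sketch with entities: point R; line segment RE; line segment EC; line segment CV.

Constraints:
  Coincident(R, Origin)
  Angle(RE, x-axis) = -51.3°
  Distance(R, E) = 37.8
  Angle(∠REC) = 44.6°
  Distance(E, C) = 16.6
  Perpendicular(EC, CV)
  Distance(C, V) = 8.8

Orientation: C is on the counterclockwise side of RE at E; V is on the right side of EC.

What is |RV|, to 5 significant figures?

36.816

R is at the origin; RE runs at -51.3° with length 37.8, so E = 37.8·(cos -51.3°, sin -51.3°) = (23.634, -29.500). ∠REC = 44.6°, so EC runs at -51.3° + (180° − 44.6°) = 84.100° from the x-axis; with |EC| = 16.6, C = E + 16.6·(cos 84.100°, sin 84.100°) = (25.341, -12.988). The perpendicularity gives CV at right angles to EC; with |CV| = 8.8 on the right of EC, V = C + 8.8·(0.99470, -0.10279) = (34.094, -13.893). Then |RV| = |V − R| = 36.816.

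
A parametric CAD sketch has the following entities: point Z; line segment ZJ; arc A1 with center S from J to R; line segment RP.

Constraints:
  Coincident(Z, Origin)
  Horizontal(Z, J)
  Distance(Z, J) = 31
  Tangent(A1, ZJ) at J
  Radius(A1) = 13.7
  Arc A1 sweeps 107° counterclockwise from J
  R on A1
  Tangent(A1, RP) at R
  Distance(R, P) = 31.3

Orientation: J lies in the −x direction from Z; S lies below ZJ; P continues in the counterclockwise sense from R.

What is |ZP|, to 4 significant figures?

59.08

Z is at the origin; ZJ is horizontal with |ZJ| = 31.0 and J on the −x side, so J = (-31.00, 0.000). A1 meets ZJ tangentially, so SJ is at right angles to ZJ, so S = J + (0, -13.7) = (-31.00, -13.70). On A1, J sits at bearing 90° from S; a 107° counterclockwise sweep puts R at bearing 197°, so R = S + 13.7·(cos 197°, sin 197°) = (-44.10, -17.71). The tangent condition forces SR to be normal to RP, so RP runs along (−sin 197°, cos 197°); with |RP| = 31.3, P = (-34.95, -47.64). Then |ZP| = |P − Z| = 59.08.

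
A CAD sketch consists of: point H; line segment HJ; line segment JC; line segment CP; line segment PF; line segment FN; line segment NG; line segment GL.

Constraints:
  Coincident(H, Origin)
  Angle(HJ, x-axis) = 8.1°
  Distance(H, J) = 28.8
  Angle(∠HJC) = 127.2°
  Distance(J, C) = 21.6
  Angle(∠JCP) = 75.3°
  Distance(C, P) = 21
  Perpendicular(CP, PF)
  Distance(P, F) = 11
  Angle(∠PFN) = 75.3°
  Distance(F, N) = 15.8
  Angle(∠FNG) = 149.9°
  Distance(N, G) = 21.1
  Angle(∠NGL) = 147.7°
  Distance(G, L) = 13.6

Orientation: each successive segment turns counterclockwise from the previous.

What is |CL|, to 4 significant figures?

24.45

H is at the origin; HJ runs at 8.1° with length 28.8, so J = (28.51, 4.058). ∠HJC = 127.2° gives JC at 60.90° from the x-axis; with |JC| = 21.6, C = (39.02, 22.93). ∠JCP = 75.3° gives CP at 165.6° from the x-axis; with |CP| = 21.0, P = (18.68, 28.15). The perpendicularity gives PF at right angles to CP, so PF runs at -104.4°; with |PF| = 11.0, F = (15.94, 17.50). ∠PFN = 75.3° gives FN at 0.3000° from the x-axis; with |FN| = 15.8, N = (31.74, 17.58). ∠FNG = 149.9° gives NG at 30.40° from the x-axis; with |NG| = 21.1, G = (49.94, 28.26). ∠NGL = 147.7° gives GL at 62.70° from the x-axis; with |GL| = 13.6, L = (56.18, 40.34). Then |CL| = |L − C| = 24.45.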